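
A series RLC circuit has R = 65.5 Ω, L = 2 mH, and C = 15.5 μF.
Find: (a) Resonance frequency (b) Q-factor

Step 1 — Resonance condition Im(Z)=0 gives ω₀ = 1/√(LC).
Step 2 — ω₀ = 1/√(0.002·1.55e-05) = 5680 rad/s.
Step 3 — f₀ = ω₀/(2π) = 903.9 Hz.
Step 4 — Series Q: Q = ω₀L/R = 5680·0.002/65.5 = 0.1734.

(a) f₀ = 903.9 Hz  (b) Q = 0.1734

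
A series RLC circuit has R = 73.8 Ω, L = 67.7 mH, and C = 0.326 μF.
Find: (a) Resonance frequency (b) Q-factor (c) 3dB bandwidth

Step 1 — Resonance condition Im(Z)=0 gives ω₀ = 1/√(LC).
Step 2 — ω₀ = 1/√(0.0677·3.26e-07) = 6731 rad/s.
Step 3 — f₀ = ω₀/(2π) = 1071 Hz.
Step 4 — Series Q: Q = ω₀L/R = 6731·0.0677/73.8 = 6.175.
Step 5 — 3dB bandwidth: Δω = ω₀/Q = 1090 rad/s; BW = Δω/(2π) = 173.5 Hz.

(a) f₀ = 1071 Hz  (b) Q = 6.175  (c) BW = 173.5 Hz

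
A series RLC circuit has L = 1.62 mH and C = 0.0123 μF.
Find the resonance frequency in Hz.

Step 1 — Resonance condition Im(Z)=0 gives ω₀ = 1/√(LC).
Step 2 — ω₀ = 1/√(0.00162·1.23e-08) = 2.24e+05 rad/s.
Step 3 — f₀ = ω₀/(2π) = 3.565e+04 Hz.

f₀ = 3.565e+04 Hz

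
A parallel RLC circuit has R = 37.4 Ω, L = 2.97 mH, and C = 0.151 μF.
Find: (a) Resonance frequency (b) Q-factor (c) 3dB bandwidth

Step 1 — Resonance: ω₀ = 1/√(LC) = 1/√(0.00297·1.51e-07) = 4.722e+04 rad/s.
Step 2 — f₀ = ω₀/(2π) = 7515 Hz.
Step 3 — Parallel Q: Q = R/(ω₀L) = 37.4/(4.722e+04·0.00297) = 0.2667.
Step 4 — Bandwidth: Δω = ω₀/Q = 1.771e+05 rad/s; BW = Δω/(2π) = 2.818e+04 Hz.

(a) f₀ = 7515 Hz  (b) Q = 0.2667  (c) BW = 2.818e+04 Hz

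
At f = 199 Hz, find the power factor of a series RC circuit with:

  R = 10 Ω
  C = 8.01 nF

Step 1 — Angular frequency: ω = 2π·f = 2π·199 = 1250 rad/s.
Step 2 — Component impedances:
  R: Z = R = 10 Ω
  C: Z = 1/(jωC) = -j/(ω·C) = 0 - j9.985e+04 Ω
Step 3 — Series combination: Z_total = R + C = 10 - j9.985e+04 Ω = 9.985e+04∠-90.0° Ω.
Step 4 — Power factor: PF = cos(φ) = Re(Z)/|Z| = 10/9.985e+04 = 0.0001002.
Step 5 — Type: Im(Z) = -9.985e+04 ⇒ leading (phase φ = -90.0°).

PF = 0.0001002 (leading, φ = -90.0°)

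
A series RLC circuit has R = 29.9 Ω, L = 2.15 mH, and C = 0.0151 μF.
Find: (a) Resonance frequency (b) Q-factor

Step 1 — Resonance condition Im(Z)=0 gives ω₀ = 1/√(LC).
Step 2 — ω₀ = 1/√(0.00215·1.51e-08) = 1.755e+05 rad/s.
Step 3 — f₀ = ω₀/(2π) = 2.793e+04 Hz.
Step 4 — Series Q: Q = ω₀L/R = 1.755e+05·0.00215/29.9 = 12.62.

(a) f₀ = 2.793e+04 Hz  (b) Q = 12.62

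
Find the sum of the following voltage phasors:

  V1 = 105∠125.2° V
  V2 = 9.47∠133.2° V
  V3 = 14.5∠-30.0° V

Step 1 — Convert each phasor to rectangular form:
  V1 = 105·(cos(125.2°) + j·sin(125.2°)) = -60.53 + j85.8 V
  V2 = 9.47·(cos(133.2°) + j·sin(133.2°)) = -6.483 + j6.903 V
  V3 = 14.5·(cos(-30.0°) + j·sin(-30.0°)) = 12.56 - j7.25 V
Step 2 — Sum components: V_total = -54.45 + j85.45 V.
Step 3 — Convert to polar: |V_total| = 101.3 V, ∠V_total = 122.5°.

V_total = 101.3∠122.5° V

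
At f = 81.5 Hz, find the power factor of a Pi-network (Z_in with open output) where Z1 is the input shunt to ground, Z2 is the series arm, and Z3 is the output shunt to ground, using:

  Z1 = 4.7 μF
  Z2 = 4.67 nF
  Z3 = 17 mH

Step 1 — Angular frequency: ω = 2π·f = 2π·81.5 = 512.1 rad/s.
Step 2 — Component impedances:
  Z1: Z = 1/(jωC) = -j/(ω·C) = 0 - j415.5 Ω
  Z2: Z = 1/(jωC) = -j/(ω·C) = 0 - j4.182e+05 Ω
  Z3: Z = jωL = j·512.1·0.017 = 0 + j8.705 Ω
Step 3 — With open output, the series arm Z2 and the output shunt Z3 appear in series to ground: Z2 + Z3 = 0 - j4.182e+05 Ω.
Step 4 — Parallel with input shunt Z1: Z_in = Z1 || (Z2 + Z3) = 0 - j415.1 Ω = 415.1∠-90.0° Ω.
Step 5 — Power factor: PF = cos(φ) = Re(Z)/|Z| = 0/415.1 = 0.
Step 6 — Type: Im(Z) = -415.1 ⇒ leading (phase φ = -90.0°).

PF = 0 (leading, φ = -90.0°)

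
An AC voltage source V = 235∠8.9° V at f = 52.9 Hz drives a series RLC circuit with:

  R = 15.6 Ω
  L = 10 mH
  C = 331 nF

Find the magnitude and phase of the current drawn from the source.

Step 1 — Angular frequency: ω = 2π·f = 2π·52.9 = 332.4 rad/s.
Step 2 — Component impedances:
  R: Z = R = 15.6 Ω
  L: Z = jωL = j·332.4·0.01 = 0 + j3.324 Ω
  C: Z = 1/(jωC) = -j/(ω·C) = 0 - j9089 Ω
Step 3 — Series combination: Z_total = R + L + C = 15.6 - j9086 Ω = 9086∠-89.9° Ω.
Step 4 — Source phasor: V = 235∠8.9° V = 232.2 + j36.36 V.
Step 5 — Ohm's law: I = V / Z_total = (232.2 + j36.36) / (15.6 - j9086) = -0.003957 + j0.02556 A.
Step 6 — Convert to polar: |I| = 0.02586 A, ∠I = 98.8°.

I = 0.02586∠98.8° A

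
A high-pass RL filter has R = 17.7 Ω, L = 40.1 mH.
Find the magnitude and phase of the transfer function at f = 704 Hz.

Step 1 — Angular frequency: ω = 2π·704 = 4423 rad/s.
Step 2 — Transfer function: H(jω) = jωL/(R + jωL).
Step 3 — Numerator jωL = j·177.4; denominator R + jωL = 17.7 + j177.4.
Step 4 — H = 0.9901 + j0.0988.
Step 5 — Magnitude: |H| = 0.9951 (-0.0 dB); phase: φ = 5.7°.

|H| = 0.9951 (-0.0 dB), φ = 5.7°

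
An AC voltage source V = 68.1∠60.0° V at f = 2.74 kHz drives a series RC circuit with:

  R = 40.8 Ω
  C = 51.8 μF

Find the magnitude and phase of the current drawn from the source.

Step 1 — Angular frequency: ω = 2π·f = 2π·2740 = 1.722e+04 rad/s.
Step 2 — Component impedances:
  R: Z = R = 40.8 Ω
  C: Z = 1/(jωC) = -j/(ω·C) = 0 - j1.121 Ω
Step 3 — Series combination: Z_total = R + C = 40.8 - j1.121 Ω = 40.82∠-1.6° Ω.
Step 4 — Source phasor: V = 68.1∠60.0° V = 34.05 + j58.98 V.
Step 5 — Ohm's law: I = V / Z_total = (34.05 + j58.98) / (40.8 - j1.121) = 0.7942 + j1.467 A.
Step 6 — Convert to polar: |I| = 1.668 A, ∠I = 61.6°.

I = 1.668∠61.6° A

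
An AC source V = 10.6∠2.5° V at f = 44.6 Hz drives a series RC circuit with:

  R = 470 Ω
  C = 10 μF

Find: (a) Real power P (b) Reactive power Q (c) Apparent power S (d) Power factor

Step 1 — Angular frequency: ω = 2π·f = 2π·44.6 = 280.2 rad/s.
Step 2 — Component impedances:
  R: Z = R = 470 Ω
  C: Z = 1/(jωC) = -j/(ω·C) = 0 - j356.8 Ω
Step 3 — Series combination: Z_total = R + C = 470 - j356.8 Ω = 590.1∠-37.2° Ω.
Step 4 — Source phasor: V = 10.6∠2.5° V = 10.59 + j0.4624 V.
Step 5 — Current: I = V / Z = 0.01382 + j0.01148 A = 0.01796∠39.7° A.
Step 6 — Complex power: S = V·I* = 0.1516 - j0.1151 VA.
Step 7 — Real power: P = Re(S) = 0.1516 W.
Step 8 — Reactive power: Q = Im(S) = -0.1151 VAR.
Step 9 — Apparent power: |S| = 0.1904 VA.
Step 10 — Power factor: PF = P/|S| = 0.7964 (leading).

(a) P = 0.1516 W  (b) Q = -0.1151 VAR  (c) S = 0.1904 VA  (d) PF = 0.7964 (leading)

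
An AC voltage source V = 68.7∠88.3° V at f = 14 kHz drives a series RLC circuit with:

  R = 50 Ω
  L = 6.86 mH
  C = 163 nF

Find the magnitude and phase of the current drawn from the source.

Step 1 — Angular frequency: ω = 2π·f = 2π·1.4e+04 = 8.796e+04 rad/s.
Step 2 — Component impedances:
  R: Z = R = 50 Ω
  L: Z = jωL = j·8.796e+04·0.00686 = 0 + j603.4 Ω
  C: Z = 1/(jωC) = -j/(ω·C) = 0 - j69.74 Ω
Step 3 — Series combination: Z_total = R + L + C = 50 + j533.7 Ω = 536∠84.6° Ω.
Step 4 — Source phasor: V = 68.7∠88.3° V = 2.038 + j68.67 V.
Step 5 — Ohm's law: I = V / Z_total = (2.038 + j68.67) / (50 + j533.7) = 0.1279 + j0.008164 A.
Step 6 — Convert to polar: |I| = 0.1282 A, ∠I = 3.7°.

I = 0.1282∠3.7° A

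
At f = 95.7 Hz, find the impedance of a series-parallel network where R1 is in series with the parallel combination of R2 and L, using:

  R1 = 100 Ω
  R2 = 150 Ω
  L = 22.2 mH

Step 1 — Angular frequency: ω = 2π·f = 2π·95.7 = 601.3 rad/s.
Step 2 — Component impedances:
  R1: Z = R = 100 Ω
  R2: Z = R = 150 Ω
  L: Z = jωL = j·601.3·0.0222 = 0 + j13.35 Ω
Step 3 — Parallel branch: R2 || L = 1/(1/R2 + 1/L) = 1.179 + j13.24 Ω.
Step 4 — Series with R1: Z_total = R1 + (R2 || L) = 101.2 + j13.24 Ω = 102∠7.5° Ω.

Z = 101.2 + j13.24 Ω = 102∠7.5° Ω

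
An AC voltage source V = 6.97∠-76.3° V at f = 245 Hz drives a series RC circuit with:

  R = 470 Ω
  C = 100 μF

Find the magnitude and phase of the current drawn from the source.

Step 1 — Angular frequency: ω = 2π·f = 2π·245 = 1539 rad/s.
Step 2 — Component impedances:
  R: Z = R = 470 Ω
  C: Z = 1/(jωC) = -j/(ω·C) = 0 - j6.496 Ω
Step 3 — Series combination: Z_total = R + C = 470 - j6.496 Ω = 470∠-0.8° Ω.
Step 4 — Source phasor: V = 6.97∠-76.3° V = 1.651 - j6.772 V.
Step 5 — Ohm's law: I = V / Z_total = (1.651 - j6.772) / (470 - j6.496) = 0.003711 - j0.01436 A.
Step 6 — Convert to polar: |I| = 0.01483 A, ∠I = -75.5°.

I = 0.01483∠-75.5° A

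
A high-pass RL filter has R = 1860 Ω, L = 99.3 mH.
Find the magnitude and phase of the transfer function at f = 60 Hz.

Step 1 — Angular frequency: ω = 2π·60 = 377 rad/s.
Step 2 — Transfer function: H(jω) = jωL/(R + jωL).
Step 3 — Numerator jωL = j·37.44; denominator R + jωL = 1860 + j37.44.
Step 4 — H = 0.0004049 + j0.02012.
Step 5 — Magnitude: |H| = 0.02012 (-33.9 dB); phase: φ = 88.8°.

|H| = 0.02012 (-33.9 dB), φ = 88.8°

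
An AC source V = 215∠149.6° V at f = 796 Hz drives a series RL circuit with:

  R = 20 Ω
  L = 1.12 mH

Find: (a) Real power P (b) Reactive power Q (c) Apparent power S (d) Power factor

Step 1 — Angular frequency: ω = 2π·f = 2π·796 = 5001 rad/s.
Step 2 — Component impedances:
  R: Z = R = 20 Ω
  L: Z = jωL = j·5001·0.00112 = 0 + j5.602 Ω
Step 3 — Series combination: Z_total = R + L = 20 + j5.602 Ω = 20.77∠15.6° Ω.
Step 4 — Source phasor: V = 215∠149.6° V = -185.4 + j108.8 V.
Step 5 — Current: I = V / Z = -7.185 + j7.452 A = 10.35∠134.0° A.
Step 6 — Complex power: S = V·I* = 2143 + j600.2 VA.
Step 7 — Real power: P = Re(S) = 2143 W.
Step 8 — Reactive power: Q = Im(S) = 600.2 VAR.
Step 9 — Apparent power: |S| = 2226 VA.
Step 10 — Power factor: PF = P/|S| = 0.9629 (lagging).

(a) P = 2143 W  (b) Q = 600.2 VAR  (c) S = 2226 VA  (d) PF = 0.9629 (lagging)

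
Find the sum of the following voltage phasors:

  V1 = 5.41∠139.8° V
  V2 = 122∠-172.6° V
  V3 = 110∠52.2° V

Step 1 — Convert each phasor to rectangular form:
  V1 = 5.41·(cos(139.8°) + j·sin(139.8°)) = -4.132 + j3.492 V
  V2 = 122·(cos(-172.6°) + j·sin(-172.6°)) = -121 - j15.71 V
  V3 = 110·(cos(52.2°) + j·sin(52.2°)) = 67.42 + j86.92 V
Step 2 — Sum components: V_total = -57.7 + j74.7 V.
Step 3 — Convert to polar: |V_total| = 94.38 V, ∠V_total = 127.7°.

V_total = 94.38∠127.7° V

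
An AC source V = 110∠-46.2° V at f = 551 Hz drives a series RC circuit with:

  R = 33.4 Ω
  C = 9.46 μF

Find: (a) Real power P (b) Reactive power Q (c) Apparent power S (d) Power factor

Step 1 — Angular frequency: ω = 2π·f = 2π·551 = 3462 rad/s.
Step 2 — Component impedances:
  R: Z = R = 33.4 Ω
  C: Z = 1/(jωC) = -j/(ω·C) = 0 - j30.53 Ω
Step 3 — Series combination: Z_total = R + C = 33.4 - j30.53 Ω = 45.25∠-42.4° Ω.
Step 4 — Source phasor: V = 110∠-46.2° V = 76.14 - j79.39 V.
Step 5 — Current: I = V / Z = 2.426 - j0.1597 A = 2.431∠-3.8° A.
Step 6 — Complex power: S = V·I* = 197.3 - j180.4 VA.
Step 7 — Real power: P = Re(S) = 197.3 W.
Step 8 — Reactive power: Q = Im(S) = -180.4 VAR.
Step 9 — Apparent power: |S| = 267.4 VA.
Step 10 — Power factor: PF = P/|S| = 0.7381 (leading).

(a) P = 197.3 W  (b) Q = -180.4 VAR  (c) S = 267.4 VA  (d) PF = 0.7381 (leading)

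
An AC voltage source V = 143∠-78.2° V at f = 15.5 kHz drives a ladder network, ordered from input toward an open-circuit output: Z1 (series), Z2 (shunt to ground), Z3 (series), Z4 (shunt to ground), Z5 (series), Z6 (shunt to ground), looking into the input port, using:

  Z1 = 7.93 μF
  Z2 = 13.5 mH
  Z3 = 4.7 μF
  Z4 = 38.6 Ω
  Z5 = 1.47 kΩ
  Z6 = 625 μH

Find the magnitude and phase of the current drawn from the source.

Step 1 — Angular frequency: ω = 2π·f = 2π·1.55e+04 = 9.739e+04 rad/s.
Step 2 — Component impedances:
  Z1: Z = 1/(jωC) = -j/(ω·C) = 0 - j1.295 Ω
  Z2: Z = jωL = j·9.739e+04·0.0135 = 0 + j1315 Ω
  Z3: Z = 1/(jωC) = -j/(ω·C) = 0 - j2.185 Ω
  Z4: Z = R = 38.6 Ω
  Z5: Z = R = 1470 Ω
  Z6: Z = jωL = j·9.739e+04·0.000625 = 0 + j60.87 Ω
Step 3 — Ladder network (open output): work backward from the far end, alternating series and parallel combinations. Z_in = 37.71 - j2.363 Ω = 37.78∠-3.6° Ω.
Step 4 — Source phasor: V = 143∠-78.2° V = 29.24 - j140 V.
Step 5 — Ohm's law: I = V / Z_total = (29.24 - j140) / (37.71 - j2.363) = 1.004 - j3.649 A.
Step 6 — Convert to polar: |I| = 3.785 A, ∠I = -74.6°.

I = 3.785∠-74.6° A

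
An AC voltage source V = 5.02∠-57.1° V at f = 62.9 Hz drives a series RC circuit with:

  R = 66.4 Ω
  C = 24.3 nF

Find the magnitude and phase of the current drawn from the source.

Step 1 — Angular frequency: ω = 2π·f = 2π·62.9 = 395.2 rad/s.
Step 2 — Component impedances:
  R: Z = R = 66.4 Ω
  C: Z = 1/(jωC) = -j/(ω·C) = 0 - j1.041e+05 Ω
Step 3 — Series combination: Z_total = R + C = 66.4 - j1.041e+05 Ω = 1.041e+05∠-90.0° Ω.
Step 4 — Source phasor: V = 5.02∠-57.1° V = 2.727 - j4.215 V.
Step 5 — Ohm's law: I = V / Z_total = (2.727 - j4.215) / (66.4 - j1.041e+05) = 4.05e-05 + j2.616e-05 A.
Step 6 — Convert to polar: |I| = 4.821e-05 A, ∠I = 32.9°.

I = 4.821e-05∠32.9° A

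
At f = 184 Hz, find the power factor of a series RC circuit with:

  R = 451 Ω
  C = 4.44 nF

Step 1 — Angular frequency: ω = 2π·f = 2π·184 = 1156 rad/s.
Step 2 — Component impedances:
  R: Z = R = 451 Ω
  C: Z = 1/(jωC) = -j/(ω·C) = 0 - j1.948e+05 Ω
Step 3 — Series combination: Z_total = R + C = 451 - j1.948e+05 Ω = 1.948e+05∠-89.9° Ω.
Step 4 — Power factor: PF = cos(φ) = Re(Z)/|Z| = 451/1.948e+05 = 0.002315.
Step 5 — Type: Im(Z) = -1.948e+05 ⇒ leading (phase φ = -89.9°).

PF = 0.002315 (leading, φ = -89.9°)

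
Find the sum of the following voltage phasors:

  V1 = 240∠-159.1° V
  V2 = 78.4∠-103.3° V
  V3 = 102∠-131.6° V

Step 1 — Convert each phasor to rectangular form:
  V1 = 240·(cos(-159.1°) + j·sin(-159.1°)) = -224.2 - j85.62 V
  V2 = 78.4·(cos(-103.3°) + j·sin(-103.3°)) = -18.04 - j76.3 V
  V3 = 102·(cos(-131.6°) + j·sin(-131.6°)) = -67.72 - j76.28 V
Step 2 — Sum components: V_total = -310 - j238.2 V.
Step 3 — Convert to polar: |V_total| = 390.9 V, ∠V_total = -142.5°.

V_total = 390.9∠-142.5° V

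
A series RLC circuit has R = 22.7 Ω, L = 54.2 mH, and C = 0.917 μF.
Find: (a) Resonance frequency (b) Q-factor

Step 1 — Resonance condition Im(Z)=0 gives ω₀ = 1/√(LC).
Step 2 — ω₀ = 1/√(0.0542·9.17e-07) = 4486 rad/s.
Step 3 — f₀ = ω₀/(2π) = 713.9 Hz.
Step 4 — Series Q: Q = ω₀L/R = 4486·0.0542/22.7 = 10.71.

(a) f₀ = 713.9 Hz  (b) Q = 10.71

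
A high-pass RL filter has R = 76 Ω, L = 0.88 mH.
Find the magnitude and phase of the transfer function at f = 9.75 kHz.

Step 1 — Angular frequency: ω = 2π·9750 = 6.126e+04 rad/s.
Step 2 — Transfer function: H(jω) = jωL/(R + jωL).
Step 3 — Numerator jωL = j·53.91; denominator R + jωL = 76 + j53.91.
Step 4 — H = 0.3347 + j0.4719.
Step 5 — Magnitude: |H| = 0.5786 (-4.8 dB); phase: φ = 54.7°.

|H| = 0.5786 (-4.8 dB), φ = 54.7°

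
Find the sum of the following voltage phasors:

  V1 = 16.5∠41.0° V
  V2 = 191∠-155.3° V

Step 1 — Convert each phasor to rectangular form:
  V1 = 16.5·(cos(41.0°) + j·sin(41.0°)) = 12.45 + j10.82 V
  V2 = 191·(cos(-155.3°) + j·sin(-155.3°)) = -173.5 - j79.81 V
Step 2 — Sum components: V_total = -161.1 - j68.99 V.
Step 3 — Convert to polar: |V_total| = 175.2 V, ∠V_total = -156.8°.

V_total = 175.2∠-156.8° V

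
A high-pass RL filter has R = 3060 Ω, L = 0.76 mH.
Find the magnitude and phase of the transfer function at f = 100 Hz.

Step 1 — Angular frequency: ω = 2π·100 = 628.3 rad/s.
Step 2 — Transfer function: H(jω) = jωL/(R + jωL).
Step 3 — Numerator jωL = j·0.4775; denominator R + jωL = 3060 + j0.4775.
Step 4 — H = 2.435e-08 + j0.0001561.
Step 5 — Magnitude: |H| = 0.0001561 (-76.1 dB); phase: φ = 90.0°.

|H| = 0.0001561 (-76.1 dB), φ = 90.0°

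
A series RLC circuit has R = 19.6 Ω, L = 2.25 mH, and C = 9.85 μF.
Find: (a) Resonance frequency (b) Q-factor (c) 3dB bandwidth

Step 1 — Resonance: ω₀ = 1/√(LC) = 1/√(0.00225·9.85e-06) = 6717 rad/s.
Step 2 — f₀ = ω₀/(2π) = 1069 Hz.
Step 3 — Series Q: Q = ω₀L/R = 6717·0.00225/19.6 = 0.7711.
Step 4 — Bandwidth: Δω = ω₀/Q = 8711 rad/s; BW = Δω/(2π) = 1386 Hz.

(a) f₀ = 1069 Hz  (b) Q = 0.7711  (c) BW = 1386 Hz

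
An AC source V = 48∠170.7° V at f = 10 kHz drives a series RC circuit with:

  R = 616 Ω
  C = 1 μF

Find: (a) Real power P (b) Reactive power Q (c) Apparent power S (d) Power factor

Step 1 — Angular frequency: ω = 2π·f = 2π·1e+04 = 6.283e+04 rad/s.
Step 2 — Component impedances:
  R: Z = R = 616 Ω
  C: Z = 1/(jωC) = -j/(ω·C) = 0 - j15.92 Ω
Step 3 — Series combination: Z_total = R + C = 616 - j15.92 Ω = 616.2∠-1.5° Ω.
Step 4 — Source phasor: V = 48∠170.7° V = -47.37 + j7.757 V.
Step 5 — Current: I = V / Z = -0.07717 + j0.0106 A = 0.0779∠172.2° A.
Step 6 — Complex power: S = V·I* = 3.738 - j0.09657 VA.
Step 7 — Real power: P = Re(S) = 3.738 W.
Step 8 — Reactive power: Q = Im(S) = -0.09657 VAR.
Step 9 — Apparent power: |S| = 3.739 VA.
Step 10 — Power factor: PF = P/|S| = 0.9997 (leading).

(a) P = 3.738 W  (b) Q = -0.09657 VAR  (c) S = 3.739 VA  (d) PF = 0.9997 (leading)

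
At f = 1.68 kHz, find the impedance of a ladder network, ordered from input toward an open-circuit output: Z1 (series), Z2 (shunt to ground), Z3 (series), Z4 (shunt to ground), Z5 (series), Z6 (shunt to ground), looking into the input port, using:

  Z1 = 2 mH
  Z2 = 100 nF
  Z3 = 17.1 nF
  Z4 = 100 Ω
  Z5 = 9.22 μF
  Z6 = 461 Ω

Step 1 — Angular frequency: ω = 2π·f = 2π·1680 = 1.056e+04 rad/s.
Step 2 — Component impedances:
  Z1: Z = jωL = j·1.056e+04·0.002 = 0 + j21.11 Ω
  Z2: Z = 1/(jωC) = -j/(ω·C) = 0 - j947.4 Ω
  Z3: Z = 1/(jωC) = -j/(ω·C) = 0 - j5540 Ω
  Z4: Z = R = 100 Ω
  Z5: Z = 1/(jωC) = -j/(ω·C) = 0 - j10.27 Ω
  Z6: Z = R = 461 Ω
Step 3 — Ladder network (open output): work backward from the far end, alternating series and parallel combinations. Z_in = 1.752 - j787.9 Ω = 787.9∠-89.9° Ω.

Z = 1.752 - j787.9 Ω = 787.9∠-89.9° Ω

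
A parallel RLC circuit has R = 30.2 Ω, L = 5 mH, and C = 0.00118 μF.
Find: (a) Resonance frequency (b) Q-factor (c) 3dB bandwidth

Step 1 — Resonance: ω₀ = 1/√(LC) = 1/√(0.005·1.18e-09) = 4.117e+05 rad/s.
Step 2 — f₀ = ω₀/(2π) = 6.552e+04 Hz.
Step 3 — Parallel Q: Q = R/(ω₀L) = 30.2/(4.117e+05·0.005) = 0.01467.
Step 4 — Bandwidth: Δω = ω₀/Q = 2.806e+07 rad/s; BW = Δω/(2π) = 4.466e+06 Hz.

(a) f₀ = 6.552e+04 Hz  (b) Q = 0.01467  (c) BW = 4.466e+06 Hz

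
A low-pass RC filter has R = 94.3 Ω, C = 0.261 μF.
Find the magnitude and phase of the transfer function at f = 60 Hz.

Step 1 — Angular frequency: ω = 2π·60 = 377 rad/s.
Step 2 — Transfer function: H(jω) = 1/(1 + jωRC).
Step 3 — Denominator: 1 + jωRC = 1 + j·377·94.3·2.61e-07 = 1 + j0.009279.
Step 4 — H = 0.9999 - j0.009278.
Step 5 — Magnitude: |H| = 1 (-0.0 dB); phase: φ = -0.5°.

|H| = 1 (-0.0 dB), φ = -0.5°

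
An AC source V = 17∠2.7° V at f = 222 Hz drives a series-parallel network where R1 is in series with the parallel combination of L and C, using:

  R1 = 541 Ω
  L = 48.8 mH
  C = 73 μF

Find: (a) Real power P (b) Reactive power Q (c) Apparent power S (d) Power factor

Step 1 — Angular frequency: ω = 2π·f = 2π·222 = 1395 rad/s.
Step 2 — Component impedances:
  R1: Z = R = 541 Ω
  L: Z = jωL = j·1395·0.0488 = 0 + j68.07 Ω
  C: Z = 1/(jωC) = -j/(ω·C) = 0 - j9.821 Ω
Step 3 — Parallel branch: L || C = 1/(1/L + 1/C) = 0 - j11.48 Ω.
Step 4 — Series with R1: Z_total = R1 + (L || C) = 541 - j11.48 Ω = 541.1∠-1.2° Ω.
Step 5 — Source phasor: V = 17∠2.7° V = 16.98 + j0.8008 V.
Step 6 — Current: I = V / Z = 0.03134 + j0.002145 A = 0.03142∠3.9° A.
Step 7 — Complex power: S = V·I* = 0.534 - j0.01133 VA.
Step 8 — Real power: P = Re(S) = 0.534 W.
Step 9 — Reactive power: Q = Im(S) = -0.01133 VAR.
Step 10 — Apparent power: |S| = 0.5341 VA.
Step 11 — Power factor: PF = P/|S| = 0.9998 (leading).

(a) P = 0.534 W  (b) Q = -0.01133 VAR  (c) S = 0.5341 VA  (d) PF = 0.9998 (leading)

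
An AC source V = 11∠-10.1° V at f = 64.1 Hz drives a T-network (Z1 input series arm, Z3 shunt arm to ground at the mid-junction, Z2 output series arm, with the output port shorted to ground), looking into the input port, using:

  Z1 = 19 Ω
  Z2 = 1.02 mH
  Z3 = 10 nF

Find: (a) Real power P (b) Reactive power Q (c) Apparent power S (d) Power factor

Step 1 — Angular frequency: ω = 2π·f = 2π·64.1 = 402.8 rad/s.
Step 2 — Component impedances:
  Z1: Z = R = 19 Ω
  Z2: Z = jωL = j·402.8·0.00102 = 0 + j0.4108 Ω
  Z3: Z = 1/(jωC) = -j/(ω·C) = 0 - j2.483e+05 Ω
Step 3 — With the output port shorted to ground, the output series arm Z2 runs from the junction to ground; the shunt arm Z3 also runs from the junction to ground. They appear in parallel: Z3 || Z2 = 0 + j0.4108 Ω.
Step 4 — Series with input arm Z1: Z_in = Z1 + (Z3 || Z2) = 19 + j0.4108 Ω = 19∠1.2° Ω.
Step 5 — Source phasor: V = 11∠-10.1° V = 10.83 - j1.929 V.
Step 6 — Current: I = V / Z = 0.5675 - j0.1138 A = 0.5788∠-11.3° A.
Step 7 — Complex power: S = V·I* = 6.365 + j0.1376 VA.
Step 8 — Real power: P = Re(S) = 6.365 W.
Step 9 — Reactive power: Q = Im(S) = 0.1376 VAR.
Step 10 — Apparent power: |S| = 6.367 VA.
Step 11 — Power factor: PF = P/|S| = 0.9998 (lagging).

(a) P = 6.365 W  (b) Q = 0.1376 VAR  (c) S = 6.367 VA  (d) PF = 0.9998 (lagging)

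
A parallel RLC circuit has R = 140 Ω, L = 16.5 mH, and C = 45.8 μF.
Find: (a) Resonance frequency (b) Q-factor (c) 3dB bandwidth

Step 1 — Resonance: ω₀ = 1/√(LC) = 1/√(0.0165·4.58e-05) = 1150 rad/s.
Step 2 — f₀ = ω₀/(2π) = 183.1 Hz.
Step 3 — Parallel Q: Q = R/(ω₀L) = 140/(1150·0.0165) = 7.376.
Step 4 — Bandwidth: Δω = ω₀/Q = 156 rad/s; BW = Δω/(2π) = 24.82 Hz.

(a) f₀ = 183.1 Hz  (b) Q = 7.376  (c) BW = 24.82 Hz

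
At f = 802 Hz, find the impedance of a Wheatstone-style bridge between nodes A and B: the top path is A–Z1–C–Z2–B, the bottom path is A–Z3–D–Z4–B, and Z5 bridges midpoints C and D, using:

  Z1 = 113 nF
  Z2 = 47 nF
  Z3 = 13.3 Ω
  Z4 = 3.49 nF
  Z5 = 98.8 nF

Step 1 — Angular frequency: ω = 2π·f = 2π·802 = 5039 rad/s.
Step 2 — Component impedances:
  Z1: Z = 1/(jωC) = -j/(ω·C) = 0 - j1756 Ω
  Z2: Z = 1/(jωC) = -j/(ω·C) = 0 - j4222 Ω
  Z3: Z = R = 13.3 Ω
  Z4: Z = 1/(jωC) = -j/(ω·C) = 0 - j5.686e+04 Ω
  Z5: Z = 1/(jωC) = -j/(ω·C) = 0 - j2009 Ω
Step 3 — Bridge requires nodal analysis (the Z5 bridge couples midpoints C and D, so the two paths cannot be reduced to a simple series/parallel combination). Setting node B to ground and injecting 1 A at node A, the 3-node admittance system at A, C, D solves to V_A = Z_AB = 3.471 - j4730 Ω = 4730∠-90.0° Ω.

Z = 3.471 - j4730 Ω = 4730∠-90.0° Ω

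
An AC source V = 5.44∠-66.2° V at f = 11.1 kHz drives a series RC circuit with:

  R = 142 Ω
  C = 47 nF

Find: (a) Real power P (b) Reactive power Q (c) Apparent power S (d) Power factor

Step 1 — Angular frequency: ω = 2π·f = 2π·1.11e+04 = 6.974e+04 rad/s.
Step 2 — Component impedances:
  R: Z = R = 142 Ω
  C: Z = 1/(jωC) = -j/(ω·C) = 0 - j305.1 Ω
Step 3 — Series combination: Z_total = R + C = 142 - j305.1 Ω = 336.5∠-65.0° Ω.
Step 4 — Source phasor: V = 5.44∠-66.2° V = 2.195 - j4.977 V.
Step 5 — Current: I = V / Z = 0.01616 - j0.0003274 A = 0.01617∠-1.2° A.
Step 6 — Complex power: S = V·I* = 0.03711 - j0.07973 VA.
Step 7 — Real power: P = Re(S) = 0.03711 W.
Step 8 — Reactive power: Q = Im(S) = -0.07973 VAR.
Step 9 — Apparent power: |S| = 0.08795 VA.
Step 10 — Power factor: PF = P/|S| = 0.422 (leading).

(a) P = 0.03711 W  (b) Q = -0.07973 VAR  (c) S = 0.08795 VA  (d) PF = 0.422 (leading)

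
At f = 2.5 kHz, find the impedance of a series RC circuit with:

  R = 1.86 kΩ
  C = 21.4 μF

Step 1 — Angular frequency: ω = 2π·f = 2π·2500 = 1.571e+04 rad/s.
Step 2 — Component impedances:
  R: Z = R = 1860 Ω
  C: Z = 1/(jωC) = -j/(ω·C) = 0 - j2.975 Ω
Step 3 — Series combination: Z_total = R + C = 1860 - j2.975 Ω = 1860∠-0.1° Ω.

Z = 1860 - j2.975 Ω = 1860∠-0.1° Ω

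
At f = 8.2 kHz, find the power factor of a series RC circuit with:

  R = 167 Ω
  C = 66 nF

Step 1 — Angular frequency: ω = 2π·f = 2π·8200 = 5.152e+04 rad/s.
Step 2 — Component impedances:
  R: Z = R = 167 Ω
  C: Z = 1/(jωC) = -j/(ω·C) = 0 - j294.1 Ω
Step 3 — Series combination: Z_total = R + C = 167 - j294.1 Ω = 338.2∠-60.4° Ω.
Step 4 — Power factor: PF = cos(φ) = Re(Z)/|Z| = 167/338.2 = 0.4938.
Step 5 — Type: Im(Z) = -294.1 ⇒ leading (phase φ = -60.4°).

PF = 0.4938 (leading, φ = -60.4°)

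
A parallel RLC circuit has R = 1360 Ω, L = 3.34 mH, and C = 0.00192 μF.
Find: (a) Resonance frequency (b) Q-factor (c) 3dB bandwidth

Step 1 — Resonance: ω₀ = 1/√(LC) = 1/√(0.00334·1.92e-09) = 3.949e+05 rad/s.
Step 2 — f₀ = ω₀/(2π) = 6.285e+04 Hz.
Step 3 — Parallel Q: Q = R/(ω₀L) = 1360/(3.949e+05·0.00334) = 1.031.
Step 4 — Bandwidth: Δω = ω₀/Q = 3.83e+05 rad/s; BW = Δω/(2π) = 6.095e+04 Hz.

(a) f₀ = 6.285e+04 Hz  (b) Q = 1.031  (c) BW = 6.095e+04 Hz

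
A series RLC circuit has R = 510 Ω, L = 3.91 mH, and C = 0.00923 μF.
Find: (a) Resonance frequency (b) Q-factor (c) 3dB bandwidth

Step 1 — Resonance: ω₀ = 1/√(LC) = 1/√(0.00391·9.23e-09) = 1.665e+05 rad/s.
Step 2 — f₀ = ω₀/(2π) = 2.649e+04 Hz.
Step 3 — Series Q: Q = ω₀L/R = 1.665e+05·0.00391/510 = 1.276.
Step 4 — Bandwidth: Δω = ω₀/Q = 1.304e+05 rad/s; BW = Δω/(2π) = 2.076e+04 Hz.

(a) f₀ = 2.649e+04 Hz  (b) Q = 1.276  (c) BW = 2.076e+04 Hz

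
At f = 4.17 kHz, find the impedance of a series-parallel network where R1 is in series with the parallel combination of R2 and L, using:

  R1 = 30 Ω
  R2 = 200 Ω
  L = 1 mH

Step 1 — Angular frequency: ω = 2π·f = 2π·4170 = 2.62e+04 rad/s.
Step 2 — Component impedances:
  R1: Z = R = 30 Ω
  R2: Z = R = 200 Ω
  L: Z = jωL = j·2.62e+04·0.001 = 0 + j26.2 Ω
Step 3 — Parallel branch: R2 || L = 1/(1/R2 + 1/L) = 3.375 + j25.76 Ω.
Step 4 — Series with R1: Z_total = R1 + (R2 || L) = 33.37 + j25.76 Ω = 42.16∠37.7° Ω.

Z = 33.37 + j25.76 Ω = 42.16∠37.7° Ω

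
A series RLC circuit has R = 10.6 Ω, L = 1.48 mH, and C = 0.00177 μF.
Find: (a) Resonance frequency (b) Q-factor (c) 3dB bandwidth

Step 1 — Resonance condition Im(Z)=0 gives ω₀ = 1/√(LC).
Step 2 — ω₀ = 1/√(0.00148·1.77e-09) = 6.178e+05 rad/s.
Step 3 — f₀ = ω₀/(2π) = 9.833e+04 Hz.
Step 4 — Series Q: Q = ω₀L/R = 6.178e+05·0.00148/10.6 = 86.27.
Step 5 — 3dB bandwidth: Δω = ω₀/Q = 7162 rad/s; BW = Δω/(2π) = 1140 Hz.

(a) f₀ = 9.833e+04 Hz  (b) Q = 86.27  (c) BW = 1140 Hz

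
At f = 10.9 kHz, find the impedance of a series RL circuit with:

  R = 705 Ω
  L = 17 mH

Step 1 — Angular frequency: ω = 2π·f = 2π·1.09e+04 = 6.849e+04 rad/s.
Step 2 — Component impedances:
  R: Z = R = 705 Ω
  L: Z = jωL = j·6.849e+04·0.017 = 0 + j1164 Ω
Step 3 — Series combination: Z_total = R + L = 705 + j1164 Ω = 1361∠58.8° Ω.

Z = 705 + j1164 Ω = 1361∠58.8° Ω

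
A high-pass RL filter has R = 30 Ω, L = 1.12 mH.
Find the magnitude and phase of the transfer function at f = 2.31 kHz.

Step 1 — Angular frequency: ω = 2π·2310 = 1.451e+04 rad/s.
Step 2 — Transfer function: H(jω) = jωL/(R + jωL).
Step 3 — Numerator jωL = j·16.26; denominator R + jωL = 30 + j16.26.
Step 4 — H = 0.227 + j0.4189.
Step 5 — Magnitude: |H| = 0.4764 (-6.4 dB); phase: φ = 61.5°.

|H| = 0.4764 (-6.4 dB), φ = 61.5°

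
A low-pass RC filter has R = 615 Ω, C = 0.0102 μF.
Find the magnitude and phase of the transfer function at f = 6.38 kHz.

Step 1 — Angular frequency: ω = 2π·6380 = 4.009e+04 rad/s.
Step 2 — Transfer function: H(jω) = 1/(1 + jωRC).
Step 3 — Denominator: 1 + jωRC = 1 + j·4.009e+04·615·1.02e-08 = 1 + j0.2515.
Step 4 — H = 0.9405 - j0.2365.
Step 5 — Magnitude: |H| = 0.9698 (-0.3 dB); phase: φ = -14.1°.

|H| = 0.9698 (-0.3 dB), φ = -14.1°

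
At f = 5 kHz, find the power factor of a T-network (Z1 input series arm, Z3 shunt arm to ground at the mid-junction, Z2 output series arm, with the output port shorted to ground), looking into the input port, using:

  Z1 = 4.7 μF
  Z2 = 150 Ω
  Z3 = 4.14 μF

Step 1 — Angular frequency: ω = 2π·f = 2π·5000 = 3.142e+04 rad/s.
Step 2 — Component impedances:
  Z1: Z = 1/(jωC) = -j/(ω·C) = 0 - j6.773 Ω
  Z2: Z = R = 150 Ω
  Z3: Z = 1/(jωC) = -j/(ω·C) = 0 - j7.689 Ω
Step 3 — With the output port shorted to ground, the output series arm Z2 runs from the junction to ground; the shunt arm Z3 also runs from the junction to ground. They appear in parallel: Z3 || Z2 = 0.3931 - j7.668 Ω.
Step 4 — Series with input arm Z1: Z_in = Z1 + (Z3 || Z2) = 0.3931 - j14.44 Ω = 14.45∠-88.4° Ω.
Step 5 — Power factor: PF = cos(φ) = Re(Z)/|Z| = 0.39307/14.446 = 0.02721.
Step 6 — Type: Im(Z) = -14.44 ⇒ leading (phase φ = -88.4°).

PF = 0.02721 (leading, φ = -88.4°)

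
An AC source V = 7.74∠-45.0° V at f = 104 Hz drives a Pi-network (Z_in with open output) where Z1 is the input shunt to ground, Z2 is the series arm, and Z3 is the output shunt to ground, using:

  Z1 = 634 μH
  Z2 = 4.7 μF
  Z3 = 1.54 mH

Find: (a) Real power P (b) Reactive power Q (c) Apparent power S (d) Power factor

Step 1 — Angular frequency: ω = 2π·f = 2π·104 = 653.5 rad/s.
Step 2 — Component impedances:
  Z1: Z = jωL = j·653.5·0.000634 = 0 + j0.4143 Ω
  Z2: Z = 1/(jωC) = -j/(ω·C) = 0 - j325.6 Ω
  Z3: Z = jωL = j·653.5·0.00154 = 0 + j1.006 Ω
Step 3 — With open output, the series arm Z2 and the output shunt Z3 appear in series to ground: Z2 + Z3 = 0 - j324.6 Ω.
Step 4 — Parallel with input shunt Z1: Z_in = Z1 || (Z2 + Z3) = 0 + j0.4148 Ω = 0.4148∠90.0° Ω.
Step 5 — Source phasor: V = 7.74∠-45.0° V = 5.473 - j5.473 V.
Step 6 — Current: I = V / Z = -13.19 - j13.19 A = 18.66∠-135.0° A.
Step 7 — Complex power: S = V·I* = 0 + j144.4 VA.
Step 8 — Real power: P = Re(S) = 0 W.
Step 9 — Reactive power: Q = Im(S) = 144.4 VAR.
Step 10 — Apparent power: |S| = 144.4 VA.
Step 11 — Power factor: PF = P/|S| = 0 (lagging).

(a) P = 0 W  (b) Q = 144.4 VAR  (c) S = 144.4 VA  (d) PF = 0 (lagging)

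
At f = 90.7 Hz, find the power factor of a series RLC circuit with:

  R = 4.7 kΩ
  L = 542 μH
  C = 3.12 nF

Step 1 — Angular frequency: ω = 2π·f = 2π·90.7 = 569.9 rad/s.
Step 2 — Component impedances:
  R: Z = R = 4700 Ω
  L: Z = jωL = j·569.9·0.000542 = 0 + j0.3089 Ω
  C: Z = 1/(jωC) = -j/(ω·C) = 0 - j5.624e+05 Ω
Step 3 — Series combination: Z_total = R + L + C = 4700 - j5.624e+05 Ω = 5.624e+05∠-89.5° Ω.
Step 4 — Power factor: PF = cos(φ) = Re(Z)/|Z| = 4700/5.624e+05 = 0.008357.
Step 5 — Type: Im(Z) = -5.624e+05 ⇒ leading (phase φ = -89.5°).

PF = 0.008357 (leading, φ = -89.5°)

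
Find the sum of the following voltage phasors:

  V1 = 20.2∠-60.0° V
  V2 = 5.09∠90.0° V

Step 1 — Convert each phasor to rectangular form:
  V1 = 20.2·(cos(-60.0°) + j·sin(-60.0°)) = 10.1 - j17.49 V
  V2 = 5.09·(cos(90.0°) + j·sin(90.0°)) = 0 + j5.09 V
Step 2 — Sum components: V_total = 10.1 - j12.4 V.
Step 3 — Convert to polar: |V_total| = 16 V, ∠V_total = -50.8°.

V_total = 16∠-50.8° V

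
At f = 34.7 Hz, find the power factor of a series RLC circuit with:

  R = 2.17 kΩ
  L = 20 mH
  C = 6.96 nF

Step 1 — Angular frequency: ω = 2π·f = 2π·34.7 = 218 rad/s.
Step 2 — Component impedances:
  R: Z = R = 2170 Ω
  L: Z = jωL = j·218·0.02 = 0 + j4.361 Ω
  C: Z = 1/(jωC) = -j/(ω·C) = 0 - j6.59e+05 Ω
Step 3 — Series combination: Z_total = R + L + C = 2170 - j6.59e+05 Ω = 6.59e+05∠-89.8° Ω.
Step 4 — Power factor: PF = cos(φ) = Re(Z)/|Z| = 2170/6.59e+05 = 0.003293.
Step 5 — Type: Im(Z) = -6.59e+05 ⇒ leading (phase φ = -89.8°).

PF = 0.003293 (leading, φ = -89.8°)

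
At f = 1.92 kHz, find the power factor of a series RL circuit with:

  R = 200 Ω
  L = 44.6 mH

Step 1 — Angular frequency: ω = 2π·f = 2π·1920 = 1.206e+04 rad/s.
Step 2 — Component impedances:
  R: Z = R = 200 Ω
  L: Z = jωL = j·1.206e+04·0.0446 = 0 + j538 Ω
Step 3 — Series combination: Z_total = R + L = 200 + j538 Ω = 574∠69.6° Ω.
Step 4 — Power factor: PF = cos(φ) = Re(Z)/|Z| = 200/574 = 0.3484.
Step 5 — Type: Im(Z) = 538 ⇒ lagging (phase φ = 69.6°).

PF = 0.3484 (lagging, φ = 69.6°)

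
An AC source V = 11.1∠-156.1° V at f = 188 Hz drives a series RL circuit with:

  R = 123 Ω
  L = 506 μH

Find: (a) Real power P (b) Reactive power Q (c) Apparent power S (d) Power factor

Step 1 — Angular frequency: ω = 2π·f = 2π·188 = 1181 rad/s.
Step 2 — Component impedances:
  R: Z = R = 123 Ω
  L: Z = jωL = j·1181·0.000506 = 0 + j0.5977 Ω
Step 3 — Series combination: Z_total = R + L = 123 + j0.5977 Ω = 123∠0.3° Ω.
Step 4 — Source phasor: V = 11.1∠-156.1° V = -10.15 - j4.497 V.
Step 5 — Current: I = V / Z = -0.08268 - j0.03616 A = 0.09024∠-156.4° A.
Step 6 — Complex power: S = V·I* = 1.002 + j0.004868 VA.
Step 7 — Real power: P = Re(S) = 1.002 W.
Step 8 — Reactive power: Q = Im(S) = 0.004868 VAR.
Step 9 — Apparent power: |S| = 1.002 VA.
Step 10 — Power factor: PF = P/|S| = 1 (lagging).

(a) P = 1.002 W  (b) Q = 0.004868 VAR  (c) S = 1.002 VA  (d) PF = 1 (lagging)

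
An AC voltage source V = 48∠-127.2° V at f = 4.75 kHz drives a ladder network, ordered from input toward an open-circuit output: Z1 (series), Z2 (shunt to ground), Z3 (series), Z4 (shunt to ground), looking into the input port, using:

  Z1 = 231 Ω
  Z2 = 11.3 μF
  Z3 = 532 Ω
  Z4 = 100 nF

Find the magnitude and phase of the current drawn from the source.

Step 1 — Angular frequency: ω = 2π·f = 2π·4750 = 2.985e+04 rad/s.
Step 2 — Component impedances:
  Z1: Z = R = 231 Ω
  Z2: Z = 1/(jωC) = -j/(ω·C) = 0 - j2.965 Ω
  Z3: Z = R = 532 Ω
  Z4: Z = 1/(jωC) = -j/(ω·C) = 0 - j335.1 Ω
Step 3 — Ladder network (open output): work backward from the far end, alternating series and parallel combinations. Z_in = 231 - j2.958 Ω = 231∠-0.7° Ω.
Step 4 — Source phasor: V = 48∠-127.2° V = -29.02 - j38.23 V.
Step 5 — Ohm's law: I = V / Z_total = (-29.02 - j38.23) / (231 - j2.958) = -0.1235 - j0.1671 A.
Step 6 — Convert to polar: |I| = 0.2078 A, ∠I = -126.5°.

I = 0.2078∠-126.5° A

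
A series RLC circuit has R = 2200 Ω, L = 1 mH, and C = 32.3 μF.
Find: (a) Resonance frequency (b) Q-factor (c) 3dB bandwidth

Step 1 — Resonance: ω₀ = 1/√(LC) = 1/√(0.001·3.23e-05) = 5564 rad/s.
Step 2 — f₀ = ω₀/(2π) = 885.6 Hz.
Step 3 — Series Q: Q = ω₀L/R = 5564·0.001/2200 = 0.002529.
Step 4 — Bandwidth: Δω = ω₀/Q = 2.2e+06 rad/s; BW = Δω/(2π) = 3.501e+05 Hz.

(a) f₀ = 885.6 Hz  (b) Q = 0.002529  (c) BW = 3.501e+05 Hz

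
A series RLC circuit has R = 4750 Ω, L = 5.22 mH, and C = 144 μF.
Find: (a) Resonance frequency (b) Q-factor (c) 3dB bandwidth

Step 1 — Resonance: ω₀ = 1/√(LC) = 1/√(0.00522·0.000144) = 1153 rad/s.
Step 2 — f₀ = ω₀/(2π) = 183.6 Hz.
Step 3 — Series Q: Q = ω₀L/R = 1153·0.00522/4750 = 0.001268.
Step 4 — Bandwidth: Δω = ω₀/Q = 9.1e+05 rad/s; BW = Δω/(2π) = 1.448e+05 Hz.

(a) f₀ = 183.6 Hz  (b) Q = 0.001268  (c) BW = 1.448e+05 Hz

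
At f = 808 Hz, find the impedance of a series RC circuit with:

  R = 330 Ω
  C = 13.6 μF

Step 1 — Angular frequency: ω = 2π·f = 2π·808 = 5077 rad/s.
Step 2 — Component impedances:
  R: Z = R = 330 Ω
  C: Z = 1/(jωC) = -j/(ω·C) = 0 - j14.48 Ω
Step 3 — Series combination: Z_total = R + C = 330 - j14.48 Ω = 330.3∠-2.5° Ω.

Z = 330 - j14.48 Ω = 330.3∠-2.5° Ω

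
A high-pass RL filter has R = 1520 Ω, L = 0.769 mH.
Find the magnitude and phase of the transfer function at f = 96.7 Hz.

Step 1 — Angular frequency: ω = 2π·96.7 = 607.6 rad/s.
Step 2 — Transfer function: H(jω) = jωL/(R + jωL).
Step 3 — Numerator jωL = j·0.4672; denominator R + jωL = 1520 + j0.4672.
Step 4 — H = 9.449e-08 + j0.0003074.
Step 5 — Magnitude: |H| = 0.0003074 (-70.2 dB); phase: φ = 90.0°.

|H| = 0.0003074 (-70.2 dB), φ = 90.0°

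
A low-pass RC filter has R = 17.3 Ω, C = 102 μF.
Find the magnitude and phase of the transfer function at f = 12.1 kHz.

Step 1 — Angular frequency: ω = 2π·1.21e+04 = 7.603e+04 rad/s.
Step 2 — Transfer function: H(jω) = 1/(1 + jωRC).
Step 3 — Denominator: 1 + jωRC = 1 + j·7.603e+04·17.3·0.000102 = 1 + j134.2.
Step 4 — H = 5.556e-05 - j0.007454.
Step 5 — Magnitude: |H| = 0.007454 (-42.6 dB); phase: φ = -89.6°.

|H| = 0.007454 (-42.6 dB), φ = -89.6°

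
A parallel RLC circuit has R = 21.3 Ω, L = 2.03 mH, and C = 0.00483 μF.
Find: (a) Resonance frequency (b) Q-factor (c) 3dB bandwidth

Step 1 — Resonance: ω₀ = 1/√(LC) = 1/√(0.00203·4.83e-09) = 3.194e+05 rad/s.
Step 2 — f₀ = ω₀/(2π) = 5.083e+04 Hz.
Step 3 — Parallel Q: Q = R/(ω₀L) = 21.3/(3.194e+05·0.00203) = 0.03286.
Step 4 — Bandwidth: Δω = ω₀/Q = 9.72e+06 rad/s; BW = Δω/(2π) = 1.547e+06 Hz.

(a) f₀ = 5.083e+04 Hz  (b) Q = 0.03286  (c) BW = 1.547e+06 Hz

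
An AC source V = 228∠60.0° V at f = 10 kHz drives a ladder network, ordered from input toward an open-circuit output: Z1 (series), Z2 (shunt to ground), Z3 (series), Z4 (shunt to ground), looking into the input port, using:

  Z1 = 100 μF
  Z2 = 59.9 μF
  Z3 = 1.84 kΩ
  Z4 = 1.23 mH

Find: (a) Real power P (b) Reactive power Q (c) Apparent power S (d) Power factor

Step 1 — Angular frequency: ω = 2π·f = 2π·1e+04 = 6.283e+04 rad/s.
Step 2 — Component impedances:
  Z1: Z = 1/(jωC) = -j/(ω·C) = 0 - j0.1592 Ω
  Z2: Z = 1/(jωC) = -j/(ω·C) = 0 - j0.2657 Ω
  Z3: Z = R = 1840 Ω
  Z4: Z = jωL = j·6.283e+04·0.00123 = 0 + j77.28 Ω
Step 3 — Ladder network (open output): work backward from the far end, alternating series and parallel combinations. Z_in = 3.83e-05 - j0.4249 Ω = 0.4249∠-90.0° Ω.
Step 4 — Source phasor: V = 228∠60.0° V = 114 + j197.5 V.
Step 5 — Current: I = V / Z = -464.7 + j268.4 A = 536.7∠150.0° A.
Step 6 — Complex power: S = V·I* = 11.03 - j1.224e+05 VA.
Step 7 — Real power: P = Re(S) = 11.03 W.
Step 8 — Reactive power: Q = Im(S) = -1.224e+05 VAR.
Step 9 — Apparent power: |S| = 1.224e+05 VA.
Step 10 — Power factor: PF = P/|S| = 9.015e-05 (leading).

(a) P = 11.03 W  (b) Q = -1.224e+05 VAR  (c) S = 1.224e+05 VA  (d) PF = 9.015e-05 (leading)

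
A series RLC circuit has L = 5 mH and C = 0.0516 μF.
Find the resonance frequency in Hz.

Step 1 — Resonance condition Im(Z)=0 gives ω₀ = 1/√(LC).
Step 2 — ω₀ = 1/√(0.005·5.16e-08) = 6.226e+04 rad/s.
Step 3 — f₀ = ω₀/(2π) = 9909 Hz.

f₀ = 9909 Hz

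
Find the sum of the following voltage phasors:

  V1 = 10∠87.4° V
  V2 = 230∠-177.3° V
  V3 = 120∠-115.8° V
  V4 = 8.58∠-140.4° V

Step 1 — Convert each phasor to rectangular form:
  V1 = 10·(cos(87.4°) + j·sin(87.4°)) = 0.4536 + j9.99 V
  V2 = 230·(cos(-177.3°) + j·sin(-177.3°)) = -229.7 - j10.83 V
  V3 = 120·(cos(-115.8°) + j·sin(-115.8°)) = -52.23 - j108 V
  V4 = 8.58·(cos(-140.4°) + j·sin(-140.4°)) = -6.611 - j5.469 V
Step 2 — Sum components: V_total = -288.1 - j114.4 V.
Step 3 — Convert to polar: |V_total| = 310 V, ∠V_total = -158.4°.

V_total = 310∠-158.4° V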